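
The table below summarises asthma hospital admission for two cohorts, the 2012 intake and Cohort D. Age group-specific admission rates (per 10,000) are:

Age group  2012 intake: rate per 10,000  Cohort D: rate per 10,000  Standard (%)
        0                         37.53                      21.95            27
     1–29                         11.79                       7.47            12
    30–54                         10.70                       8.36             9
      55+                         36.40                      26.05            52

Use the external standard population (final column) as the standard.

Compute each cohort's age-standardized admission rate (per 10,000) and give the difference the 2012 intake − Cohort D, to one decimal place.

Standard weights: 0.27, 0.12, 0.09, 0.52.
The 2012 intake: 0.2700×37.53 + 0.1200×11.79 + 0.0900×10.70 + 0.5200×36.40 = 31.4389 per 10,000.
Cohort D: 0.2700×21.95 + 0.1200×7.47 + 0.0900×8.36 + 0.5200×26.05 = 21.1213 per 10,000.
Difference = 31.4389 − 21.1213 = 10.3176.

10.3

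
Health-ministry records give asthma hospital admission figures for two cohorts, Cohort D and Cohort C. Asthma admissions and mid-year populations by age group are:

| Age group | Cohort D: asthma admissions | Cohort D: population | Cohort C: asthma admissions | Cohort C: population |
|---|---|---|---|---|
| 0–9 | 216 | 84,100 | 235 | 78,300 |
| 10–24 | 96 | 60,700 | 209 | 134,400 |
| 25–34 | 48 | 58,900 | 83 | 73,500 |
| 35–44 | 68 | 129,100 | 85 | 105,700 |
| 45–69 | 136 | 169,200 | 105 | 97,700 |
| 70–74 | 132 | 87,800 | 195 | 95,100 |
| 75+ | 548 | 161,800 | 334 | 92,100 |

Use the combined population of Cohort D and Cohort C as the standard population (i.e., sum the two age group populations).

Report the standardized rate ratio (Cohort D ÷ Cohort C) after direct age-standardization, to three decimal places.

Age-specific rates per 10,000 for Cohort D: 25.68, 15.82, 8.15, 5.27, 8.04, 15.03, 33.87.
For Cohort C: 30.01, 15.55, 11.29, 8.04, 10.75, 20.50, 36.26.
Combined standard total = 1,428,400; weights = 0.1137, 0.1366, 0.0927, 0.1644, 0.1869, 0.1280, 0.1778.
Cohort D: 0.1137×25.68 + 0.1366×15.82 + 0.0927×8.15 + 0.1644×5.27 + 0.1869×8.04 + 0.1280×15.03 + 0.1778×33.87 = 16.1487 per 10,000.
Cohort C: 0.1137×30.01 + 0.1366×15.55 + 0.0927×11.29 + 0.1644×8.04 + 0.1869×10.75 + 0.1280×20.50 + 0.1778×36.26 = 18.9847 per 10,000.
Ratio = 16.1487 ÷ 18.9847 = 0.85062.

0.851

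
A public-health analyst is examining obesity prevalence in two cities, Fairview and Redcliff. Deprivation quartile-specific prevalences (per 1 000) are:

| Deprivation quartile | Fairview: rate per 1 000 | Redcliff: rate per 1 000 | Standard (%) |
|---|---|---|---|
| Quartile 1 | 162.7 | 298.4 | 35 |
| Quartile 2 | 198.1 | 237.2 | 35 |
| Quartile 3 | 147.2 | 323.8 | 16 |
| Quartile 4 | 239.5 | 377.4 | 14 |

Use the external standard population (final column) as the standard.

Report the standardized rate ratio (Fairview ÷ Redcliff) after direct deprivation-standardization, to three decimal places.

Standard weights: 0.35, 0.35, 0.16, 0.14.
Fairview: 0.3500×162.7 + 0.3500×198.1 + 0.1600×147.2 + 0.1400×239.5 = 183.3620 per 1 000.
Redcliff: 0.3500×298.4 + 0.3500×237.2 + 0.1600×323.8 + 0.1400×377.4 = 292.1040 per 1 000.
Ratio = 183.3620 ÷ 292.1040 = 0.62773.

0.628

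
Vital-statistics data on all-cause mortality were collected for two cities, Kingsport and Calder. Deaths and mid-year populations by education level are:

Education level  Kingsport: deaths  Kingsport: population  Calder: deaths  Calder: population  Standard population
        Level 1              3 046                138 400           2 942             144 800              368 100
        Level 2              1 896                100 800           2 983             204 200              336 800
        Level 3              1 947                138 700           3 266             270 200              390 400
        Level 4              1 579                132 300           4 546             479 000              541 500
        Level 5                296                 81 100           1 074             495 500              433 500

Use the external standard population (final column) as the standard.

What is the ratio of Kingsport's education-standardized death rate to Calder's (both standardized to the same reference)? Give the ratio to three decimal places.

Education-specific rates per 100 000 for Kingsport: 2200.87, 1880.95, 1403.75, 1193.50, 364.98.
For Calder: 2031.77, 1460.82, 1208.73, 949.06, 216.75.
Standard total = 2 070 300; weights = 0.1778, 0.1627, 0.1886, 0.2616, 0.2094.
Kingsport: 0.1778×2200.87 + 0.1627×1880.95 + 0.1886×1403.75 + 0.2616×1193.50 + 0.2094×364.98 = 1350.6096 per 100 000.
Calder: 0.1778×2031.77 + 0.1627×1460.82 + 0.1886×1208.73 + 0.2616×949.06 + 0.2094×216.75 = 1120.4494 per 100 000.
Ratio = 1350.6096 ÷ 1120.4494 = 1.20542.

1.205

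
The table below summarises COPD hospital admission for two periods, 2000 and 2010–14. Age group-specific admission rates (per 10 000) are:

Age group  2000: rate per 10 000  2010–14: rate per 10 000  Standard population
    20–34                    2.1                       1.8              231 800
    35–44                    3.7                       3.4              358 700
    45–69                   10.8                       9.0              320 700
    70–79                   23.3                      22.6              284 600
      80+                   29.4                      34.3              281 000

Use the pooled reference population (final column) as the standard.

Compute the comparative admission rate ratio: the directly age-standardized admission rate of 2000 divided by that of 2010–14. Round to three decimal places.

Standard total = 1 476 800; weights = 0.1570, 0.2429, 0.2172, 0.1927, 0.1903.
2000: 0.1570×2.1 + 0.2429×3.7 + 0.2172×10.8 + 0.1927×23.3 + 0.1903×29.4 = 13.6580 per 10 000.
2010–14: 0.1570×1.8 + 0.2429×3.4 + 0.2172×9.0 + 0.1927×22.6 + 0.1903×34.3 = 13.9446 per 10 000.
Ratio = 13.6580 ÷ 13.9446 = 0.97945.

0.979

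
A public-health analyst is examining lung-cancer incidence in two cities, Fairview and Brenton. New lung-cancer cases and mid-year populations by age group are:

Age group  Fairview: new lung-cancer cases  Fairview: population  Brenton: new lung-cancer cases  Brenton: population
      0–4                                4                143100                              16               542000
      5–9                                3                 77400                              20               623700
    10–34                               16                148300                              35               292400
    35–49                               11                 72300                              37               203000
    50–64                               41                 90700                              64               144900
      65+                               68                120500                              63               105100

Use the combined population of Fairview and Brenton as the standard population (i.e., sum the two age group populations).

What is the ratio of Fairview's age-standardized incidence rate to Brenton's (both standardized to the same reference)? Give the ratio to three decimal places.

Age-specific rates per 100000 for Fairview: 2.80, 3.88, 10.79, 15.21, 45.20, 56.43.
For Brenton: 2.95, 3.21, 11.97, 18.23, 44.17, 59.94.
Combined standard total = 2563400; weights = 0.2673, 0.2735, 0.1719, 0.1074, 0.0919, 0.0880.
Fairview: 0.2673×2.80 + 0.2735×3.88 + 0.1719×10.79 + 0.1074×15.21 + 0.0919×45.20 + 0.0880×56.43 = 14.4171 per 100000.
Brenton: 0.2673×2.95 + 0.2735×3.21 + 0.1719×11.97 + 0.1074×18.23 + 0.0919×44.17 + 0.0880×59.94 = 15.0163 per 100000.
Ratio = 14.4171 ÷ 15.0163 = 0.96009.

0.960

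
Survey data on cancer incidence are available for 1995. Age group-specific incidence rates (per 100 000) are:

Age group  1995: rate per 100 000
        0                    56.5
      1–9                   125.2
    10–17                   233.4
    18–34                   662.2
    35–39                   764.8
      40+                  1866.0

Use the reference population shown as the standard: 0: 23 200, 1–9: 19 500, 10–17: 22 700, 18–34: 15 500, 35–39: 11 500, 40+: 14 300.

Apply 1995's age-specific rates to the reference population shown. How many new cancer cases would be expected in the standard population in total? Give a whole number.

548

Expected new cancer cases = Σ (standard pop × age-specific rate ÷ 100 000)
= 23 200×56.5/100 000 + 19 500×125.2/100 000 + 22 700×233.4/100 000 + 15 500×662.2/100 000 + 11 500×764.8/100 000 + 14 300×1866.0/100 000
= 13.11 + 24.41 + 52.98 + 102.64 + 87.95 + 266.84 = 547.93.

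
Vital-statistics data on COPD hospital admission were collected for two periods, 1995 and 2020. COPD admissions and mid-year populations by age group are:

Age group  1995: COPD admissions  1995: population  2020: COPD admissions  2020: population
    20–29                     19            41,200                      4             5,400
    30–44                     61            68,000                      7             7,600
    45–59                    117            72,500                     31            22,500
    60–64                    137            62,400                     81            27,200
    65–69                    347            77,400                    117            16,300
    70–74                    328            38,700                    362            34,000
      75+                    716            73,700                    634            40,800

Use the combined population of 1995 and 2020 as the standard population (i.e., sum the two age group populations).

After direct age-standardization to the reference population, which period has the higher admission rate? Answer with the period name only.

Age-specific rates per 10,000 for 1995: 4.61, 8.97, 16.14, 21.96, 44.83, 84.75, 97.15.
For 2020: 7.41, 9.21, 13.78, 29.78, 71.78, 106.47, 155.39.
Combined standard total = 587,700; weights = 0.0793, 0.1286, 0.1616, 0.1525, 0.1594, 0.1237, 0.1948.
1995: 0.0793×4.61 + 0.1286×8.97 + 0.1616×16.14 + 0.1525×21.96 + 0.1594×44.83 + 0.1237×84.75 + 0.1948×97.15 = 44.0353 per 10,000.
2020: 0.0793×7.41 + 0.1286×9.21 + 0.1616×13.78 + 0.1525×29.78 + 0.1594×71.78 + 0.1237×106.47 + 0.1948×155.39 = 63.4289 per 10,000.

2020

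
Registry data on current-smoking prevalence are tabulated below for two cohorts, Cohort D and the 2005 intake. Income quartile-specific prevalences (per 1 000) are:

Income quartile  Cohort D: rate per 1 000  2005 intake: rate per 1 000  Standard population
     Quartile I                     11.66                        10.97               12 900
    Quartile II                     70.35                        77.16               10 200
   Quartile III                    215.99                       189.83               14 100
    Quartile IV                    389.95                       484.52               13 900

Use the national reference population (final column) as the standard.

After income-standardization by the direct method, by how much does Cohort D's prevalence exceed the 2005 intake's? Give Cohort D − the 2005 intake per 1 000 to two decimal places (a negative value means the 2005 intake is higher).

-19.69

Standard total = 51 100; weights = 0.2524, 0.1996, 0.2759, 0.2720.
Cohort D: 0.2524×11.66 + 0.1996×70.35 + 0.2759×215.99 + 0.2720×389.95 = 182.6565 per 1 000.
The 2005 intake: 0.2524×10.97 + 0.1996×77.16 + 0.2759×189.83 + 0.2720×484.52 = 202.3479 per 1 000.
Difference = 182.6565 − 202.3479 = -19.6914.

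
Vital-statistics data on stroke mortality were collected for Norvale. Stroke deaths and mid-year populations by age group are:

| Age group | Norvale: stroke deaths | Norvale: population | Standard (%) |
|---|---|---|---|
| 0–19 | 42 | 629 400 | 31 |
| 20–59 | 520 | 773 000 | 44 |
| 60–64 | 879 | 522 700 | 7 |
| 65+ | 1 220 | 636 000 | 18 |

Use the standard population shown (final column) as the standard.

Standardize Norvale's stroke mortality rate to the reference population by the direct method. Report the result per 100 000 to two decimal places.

77.97

Age-specific rates per 100 000 for Norvale: 6.67, 67.27, 168.17, 191.82.
Standard weights: 0.31, 0.44, 0.07, 0.18.
Standardized rate: 0.3100×6.67 + 0.4400×67.27 + 0.0700×168.17 + 0.1800×191.82 = 77.9675 per 100 000.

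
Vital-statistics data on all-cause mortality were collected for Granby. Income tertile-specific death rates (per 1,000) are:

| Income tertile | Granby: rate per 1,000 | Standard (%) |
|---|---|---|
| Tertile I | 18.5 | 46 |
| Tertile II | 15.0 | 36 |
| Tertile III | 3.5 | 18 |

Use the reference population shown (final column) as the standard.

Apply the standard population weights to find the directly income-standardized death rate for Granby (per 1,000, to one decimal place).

Standard weights: 0.46, 0.36, 0.18.
Standardized rate: 0.4600×18.5 + 0.3600×15.0 + 0.1800×3.5 = 14.5400 per 1,000.

14.5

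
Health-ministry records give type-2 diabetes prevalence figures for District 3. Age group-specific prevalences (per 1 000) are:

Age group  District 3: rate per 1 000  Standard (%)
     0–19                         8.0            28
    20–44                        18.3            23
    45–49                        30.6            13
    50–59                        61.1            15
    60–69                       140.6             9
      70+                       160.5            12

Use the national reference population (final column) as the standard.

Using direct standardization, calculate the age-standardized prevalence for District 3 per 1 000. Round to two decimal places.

Standard weights: 0.28, 0.23, 0.13, 0.15, 0.09, 0.12.
Standardized rate: 0.2800×8.0 + 0.2300×18.3 + 0.1300×30.6 + 0.1500×61.1 + 0.0900×140.6 + 0.1200×160.5 = 51.5060 per 1 000.

51.51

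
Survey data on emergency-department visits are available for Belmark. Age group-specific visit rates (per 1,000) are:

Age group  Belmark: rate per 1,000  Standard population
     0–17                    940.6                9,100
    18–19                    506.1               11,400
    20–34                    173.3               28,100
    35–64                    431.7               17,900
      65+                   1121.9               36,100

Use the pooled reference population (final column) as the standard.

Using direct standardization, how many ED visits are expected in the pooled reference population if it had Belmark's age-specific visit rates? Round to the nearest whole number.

Expected ED visits = Σ (standard pop × age-specific rate ÷ 1,000)
= 9,100×940.6/1,000 + 11,400×506.1/1,000 + 28,100×173.3/1,000 + 17,900×431.7/1,000 + 36,100×1121.9/1,000
= 8559.46 + 5769.54 + 4869.73 + 7727.43 + 40500.59 = 67426.75.

67427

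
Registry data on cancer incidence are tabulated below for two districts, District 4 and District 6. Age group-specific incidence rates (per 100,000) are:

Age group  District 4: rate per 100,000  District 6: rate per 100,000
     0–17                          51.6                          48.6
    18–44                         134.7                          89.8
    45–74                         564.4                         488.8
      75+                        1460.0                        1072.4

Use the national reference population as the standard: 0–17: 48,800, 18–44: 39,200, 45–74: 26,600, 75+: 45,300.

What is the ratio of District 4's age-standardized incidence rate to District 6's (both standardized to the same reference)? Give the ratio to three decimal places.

Standard total = 159,900; weights = 0.3052, 0.2452, 0.1664, 0.2833.
District 4: 0.3052×51.6 + 0.2452×134.7 + 0.1664×564.4 + 0.2833×1460.0 = 556.2812 per 100,000.
District 6: 0.3052×48.6 + 0.2452×89.8 + 0.1664×488.8 + 0.2833×1072.4 = 421.9740 per 100,000.
Ratio = 556.2812 ÷ 421.9740 = 1.31828.

1.318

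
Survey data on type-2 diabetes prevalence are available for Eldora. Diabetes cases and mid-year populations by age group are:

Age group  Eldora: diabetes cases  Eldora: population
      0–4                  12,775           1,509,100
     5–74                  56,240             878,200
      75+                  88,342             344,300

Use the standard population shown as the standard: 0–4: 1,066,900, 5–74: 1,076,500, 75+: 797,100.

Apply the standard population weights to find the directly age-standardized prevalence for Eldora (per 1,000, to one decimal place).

96.1

Age-specific rates per 1,000 for Eldora: 8.465, 64.040, 256.584.
Standard total = 2,940,500; weights = 0.3628, 0.3661, 0.2711.
Standardized rate: 0.3628×8.465 + 0.3661×64.040 + 0.2711×256.584 = 96.0701 per 1,000.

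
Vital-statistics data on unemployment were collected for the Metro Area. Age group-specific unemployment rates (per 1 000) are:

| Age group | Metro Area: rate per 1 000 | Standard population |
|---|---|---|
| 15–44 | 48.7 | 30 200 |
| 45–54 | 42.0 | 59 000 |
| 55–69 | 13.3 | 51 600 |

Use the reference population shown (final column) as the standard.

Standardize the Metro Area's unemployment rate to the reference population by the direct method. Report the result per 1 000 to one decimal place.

32.9

Standard total = 140 800; weights = 0.2145, 0.4190, 0.3665.
Standardized rate: 0.2145×48.7 + 0.4190×42.0 + 0.3665×13.3 = 32.9192 per 1 000.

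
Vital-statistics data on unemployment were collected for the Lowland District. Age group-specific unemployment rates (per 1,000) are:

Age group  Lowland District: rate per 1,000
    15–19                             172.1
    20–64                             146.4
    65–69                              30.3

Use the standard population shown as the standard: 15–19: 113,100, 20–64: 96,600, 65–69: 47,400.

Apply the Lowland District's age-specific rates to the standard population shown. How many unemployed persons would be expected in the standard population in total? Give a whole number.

35043

Expected unemployed persons = Σ (standard pop × age-specific rate ÷ 1,000)
= 113,100×172.1/1,000 + 96,600×146.4/1,000 + 47,400×30.3/1,000
= 19464.51 + 14142.24 + 1436.22 = 35042.97.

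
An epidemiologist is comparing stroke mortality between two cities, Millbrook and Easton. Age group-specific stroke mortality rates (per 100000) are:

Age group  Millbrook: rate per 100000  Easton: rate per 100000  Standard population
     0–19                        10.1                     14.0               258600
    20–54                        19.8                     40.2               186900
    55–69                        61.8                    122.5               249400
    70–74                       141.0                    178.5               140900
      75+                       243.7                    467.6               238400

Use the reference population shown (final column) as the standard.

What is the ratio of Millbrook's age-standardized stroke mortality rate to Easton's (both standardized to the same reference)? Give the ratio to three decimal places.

0.559

Standard total = 1074200; weights = 0.2407, 0.1740, 0.2322, 0.1312, 0.2219.
Millbrook: 0.2407×10.1 + 0.1740×19.8 + 0.2322×61.8 + 0.1312×141.0 + 0.2219×243.7 = 92.8043 per 100000.
Easton: 0.2407×14.0 + 0.1740×40.2 + 0.2322×122.5 + 0.1312×178.5 + 0.2219×467.6 = 165.9949 per 100000.
Ratio = 92.8043 ÷ 165.9949 = 0.55908.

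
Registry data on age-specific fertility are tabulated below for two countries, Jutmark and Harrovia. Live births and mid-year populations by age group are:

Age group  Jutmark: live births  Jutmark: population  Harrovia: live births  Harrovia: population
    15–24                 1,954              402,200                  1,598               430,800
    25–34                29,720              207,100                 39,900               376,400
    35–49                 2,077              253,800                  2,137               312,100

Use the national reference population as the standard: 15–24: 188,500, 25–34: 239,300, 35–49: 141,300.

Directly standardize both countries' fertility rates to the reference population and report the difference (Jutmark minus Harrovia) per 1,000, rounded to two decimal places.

Age-specific rates per 1,000 for Jutmark: 4.858, 143.506, 8.184.
For Harrovia: 3.709, 106.004, 6.847.
Standard total = 569,100; weights = 0.3312, 0.4205, 0.2483.
Jutmark: 0.3312×4.858 + 0.4205×143.506 + 0.2483×8.184 = 63.9835 per 1,000.
Harrovia: 0.3312×3.709 + 0.4205×106.004 + 0.2483×6.847 = 47.5023 per 1,000.
Difference = 63.9835 − 47.5023 = 16.4812.

16.48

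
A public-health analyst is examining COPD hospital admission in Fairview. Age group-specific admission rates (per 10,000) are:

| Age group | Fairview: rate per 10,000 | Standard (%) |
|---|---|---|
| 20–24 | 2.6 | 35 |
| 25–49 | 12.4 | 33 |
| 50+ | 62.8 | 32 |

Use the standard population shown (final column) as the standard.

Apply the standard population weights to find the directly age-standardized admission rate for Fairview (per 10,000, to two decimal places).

25.10

Standard weights: 0.35, 0.33, 0.32.
Standardized rate: 0.3500×2.6 + 0.3300×12.4 + 0.3200×62.8 = 25.0980 per 10,000.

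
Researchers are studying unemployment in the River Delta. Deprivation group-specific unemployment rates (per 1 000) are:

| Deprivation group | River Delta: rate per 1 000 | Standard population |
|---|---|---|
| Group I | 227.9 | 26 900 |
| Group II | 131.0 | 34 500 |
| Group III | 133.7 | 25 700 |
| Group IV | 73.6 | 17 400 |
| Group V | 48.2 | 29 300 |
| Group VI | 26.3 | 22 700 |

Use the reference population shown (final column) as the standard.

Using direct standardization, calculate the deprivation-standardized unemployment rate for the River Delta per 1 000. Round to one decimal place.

111.0

Standard total = 156 500; weights = 0.1719, 0.2204, 0.1642, 0.1112, 0.1872, 0.1450.
Standardized rate: 0.1719×227.9 + 0.2204×131.0 + 0.1642×133.7 + 0.1112×73.6 + 0.1872×48.2 + 0.1450×26.3 = 111.0288 per 1 000.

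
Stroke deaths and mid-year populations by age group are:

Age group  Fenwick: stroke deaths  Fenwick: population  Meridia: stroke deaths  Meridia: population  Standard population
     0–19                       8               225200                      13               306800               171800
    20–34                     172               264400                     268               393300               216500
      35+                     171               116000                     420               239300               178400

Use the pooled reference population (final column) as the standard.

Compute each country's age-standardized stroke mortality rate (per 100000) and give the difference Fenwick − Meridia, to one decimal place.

-10.2

Age-specific rates per 100000 for Fenwick: 3.55, 65.05, 147.41.
For Meridia: 4.24, 68.14, 175.51.
Standard total = 566700; weights = 0.3032, 0.3820, 0.3148.
Fenwick: 0.3032×3.55 + 0.3820×65.05 + 0.3148×147.41 = 72.3361 per 100000.
Meridia: 0.3032×4.24 + 0.3820×68.14 + 0.3148×175.51 = 82.5691 per 100000.
Difference = 72.3361 − 82.5691 = -10.2329.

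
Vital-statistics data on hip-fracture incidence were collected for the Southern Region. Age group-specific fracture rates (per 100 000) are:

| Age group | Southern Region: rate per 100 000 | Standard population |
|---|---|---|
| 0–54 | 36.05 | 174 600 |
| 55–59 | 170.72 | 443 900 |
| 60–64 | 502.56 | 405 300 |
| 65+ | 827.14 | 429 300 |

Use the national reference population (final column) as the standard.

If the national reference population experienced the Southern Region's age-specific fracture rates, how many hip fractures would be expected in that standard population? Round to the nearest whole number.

6409

Expected hip fractures = Σ (standard pop × age-specific rate ÷ 100 000)
= 174 600×36.05/100 000 + 443 900×170.72/100 000 + 405 300×502.56/100 000 + 429 300×827.14/100 000
= 62.94 + 757.83 + 2036.88 + 3550.91 = 6408.56.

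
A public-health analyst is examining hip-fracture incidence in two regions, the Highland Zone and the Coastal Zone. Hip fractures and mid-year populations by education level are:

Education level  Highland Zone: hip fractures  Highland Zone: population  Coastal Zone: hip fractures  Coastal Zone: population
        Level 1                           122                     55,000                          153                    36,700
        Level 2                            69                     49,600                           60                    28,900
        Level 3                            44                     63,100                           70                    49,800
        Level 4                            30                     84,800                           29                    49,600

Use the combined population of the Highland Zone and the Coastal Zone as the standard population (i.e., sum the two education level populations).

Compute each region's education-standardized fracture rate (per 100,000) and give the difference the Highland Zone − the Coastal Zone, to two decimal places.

-82.31

Education-specific rates per 100,000 for the Highland Zone: 221.82, 139.11, 69.73, 35.38.
For the Coastal Zone: 416.89, 207.61, 140.56, 58.47.
Combined standard total = 417,500; weights = 0.2196, 0.1880, 0.2704, 0.3219.
The Highland Zone: 0.2196×221.82 + 0.1880×139.11 + 0.2704×69.73 + 0.3219×35.38 = 105.1219 per 100,000.
The Coastal Zone: 0.2196×416.89 + 0.1880×207.61 + 0.2704×140.56 + 0.3219×58.47 = 187.4354 per 100,000.
Difference = 105.1219 − 187.4354 = -82.3135.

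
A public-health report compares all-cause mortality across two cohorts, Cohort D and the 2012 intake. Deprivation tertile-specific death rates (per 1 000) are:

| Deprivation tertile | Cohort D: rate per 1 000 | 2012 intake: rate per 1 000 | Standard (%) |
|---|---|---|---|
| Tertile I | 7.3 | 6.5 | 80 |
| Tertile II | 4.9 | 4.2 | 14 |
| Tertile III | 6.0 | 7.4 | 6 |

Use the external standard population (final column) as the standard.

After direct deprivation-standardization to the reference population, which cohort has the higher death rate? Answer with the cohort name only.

Standard weights: 0.80, 0.14, 0.06.
Cohort D: 0.8000×7.3 + 0.1400×4.9 + 0.0600×6.0 = 6.8860 per 1 000.
The 2012 intake: 0.8000×6.5 + 0.1400×4.2 + 0.0600×7.4 = 6.2320 per 1 000.

Cohort D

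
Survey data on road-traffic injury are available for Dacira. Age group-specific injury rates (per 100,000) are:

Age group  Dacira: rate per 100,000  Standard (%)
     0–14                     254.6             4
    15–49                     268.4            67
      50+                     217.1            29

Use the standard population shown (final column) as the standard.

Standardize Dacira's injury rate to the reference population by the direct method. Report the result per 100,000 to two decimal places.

Standard weights: 0.04, 0.67, 0.29.
Standardized rate: 0.0400×254.6 + 0.6700×268.4 + 0.2900×217.1 = 252.9710 per 100,000.

252.97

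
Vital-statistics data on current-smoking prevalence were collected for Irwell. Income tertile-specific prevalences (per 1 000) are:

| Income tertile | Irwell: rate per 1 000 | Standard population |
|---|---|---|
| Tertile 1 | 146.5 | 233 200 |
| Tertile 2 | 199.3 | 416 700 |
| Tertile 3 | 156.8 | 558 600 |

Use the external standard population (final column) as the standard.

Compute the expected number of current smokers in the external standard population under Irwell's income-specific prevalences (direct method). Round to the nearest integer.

Expected current smokers = Σ (standard pop × income-specific rate ÷ 1 000)
= 233 200×146.5/1 000 + 416 700×199.3/1 000 + 558 600×156.8/1 000
= 34163.80 + 83048.31 + 87588.48 = 204800.59.

204801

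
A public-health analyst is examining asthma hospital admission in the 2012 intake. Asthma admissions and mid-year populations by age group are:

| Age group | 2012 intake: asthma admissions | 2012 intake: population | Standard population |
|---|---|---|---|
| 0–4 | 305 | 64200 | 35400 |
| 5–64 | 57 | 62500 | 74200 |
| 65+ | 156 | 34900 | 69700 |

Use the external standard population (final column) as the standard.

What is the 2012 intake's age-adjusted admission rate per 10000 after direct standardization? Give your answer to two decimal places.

Age-specific rates per 10000 for the 2012 intake: 47.51, 9.12, 44.70.
Standard total = 179300; weights = 0.1974, 0.4138, 0.3887.
Standardized rate: 0.1974×47.51 + 0.4138×9.12 + 0.3887×44.70 = 30.5299 per 10000.

30.53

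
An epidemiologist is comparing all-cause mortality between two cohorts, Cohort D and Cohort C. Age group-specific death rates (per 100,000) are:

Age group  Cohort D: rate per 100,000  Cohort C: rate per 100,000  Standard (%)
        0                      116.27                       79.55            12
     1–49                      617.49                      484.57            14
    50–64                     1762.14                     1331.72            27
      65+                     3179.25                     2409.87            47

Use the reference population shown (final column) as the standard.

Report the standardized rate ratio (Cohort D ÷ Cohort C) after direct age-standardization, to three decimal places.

1.319

Standard weights: 0.12, 0.14, 0.27, 0.47.
Cohort D: 0.1200×116.27 + 0.1400×617.49 + 0.2700×1762.14 + 0.4700×3179.25 = 2070.4263 per 100,000.
Cohort C: 0.1200×79.55 + 0.1400×484.57 + 0.2700×1331.72 + 0.4700×2409.87 = 1569.5891 per 100,000.
Ratio = 2070.4263 ÷ 1569.5891 = 1.31909.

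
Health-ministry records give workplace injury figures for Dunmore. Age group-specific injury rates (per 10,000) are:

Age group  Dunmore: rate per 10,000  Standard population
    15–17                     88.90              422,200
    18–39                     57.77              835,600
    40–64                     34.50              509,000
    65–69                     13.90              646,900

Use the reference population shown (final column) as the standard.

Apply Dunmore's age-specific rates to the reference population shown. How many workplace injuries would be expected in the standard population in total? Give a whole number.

Expected workplace injuries = Σ (standard pop × age-specific rate ÷ 10,000)
= 422,200×88.90/10,000 + 835,600×57.77/10,000 + 509,000×34.50/10,000 + 646,900×13.90/10,000
= 3753.36 + 4827.26 + 1756.05 + 899.19 = 11235.86.

11236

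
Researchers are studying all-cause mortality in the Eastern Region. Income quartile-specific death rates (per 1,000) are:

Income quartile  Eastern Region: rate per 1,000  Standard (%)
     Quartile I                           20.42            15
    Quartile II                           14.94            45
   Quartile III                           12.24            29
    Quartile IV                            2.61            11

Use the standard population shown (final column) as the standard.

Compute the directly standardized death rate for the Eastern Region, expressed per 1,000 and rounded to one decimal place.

13.6

Standard weights: 0.15, 0.45, 0.29, 0.11.
Standardized rate: 0.1500×20.42 + 0.4500×14.94 + 0.2900×12.24 + 0.1100×2.61 = 13.6227 per 1,000.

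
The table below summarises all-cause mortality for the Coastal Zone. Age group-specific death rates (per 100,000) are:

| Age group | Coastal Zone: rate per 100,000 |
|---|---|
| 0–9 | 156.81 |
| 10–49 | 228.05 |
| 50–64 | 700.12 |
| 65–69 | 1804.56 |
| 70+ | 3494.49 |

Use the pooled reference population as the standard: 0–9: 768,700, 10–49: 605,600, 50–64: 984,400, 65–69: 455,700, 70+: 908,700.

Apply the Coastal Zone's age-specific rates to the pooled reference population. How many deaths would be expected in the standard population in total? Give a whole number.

49456

Expected deaths = Σ (standard pop × age-specific rate ÷ 100,000)
= 768,700×156.81/100,000 + 605,600×228.05/100,000 + 984,400×700.12/100,000 + 455,700×1804.56/100,000 + 908,700×3494.49/100,000
= 1205.40 + 1381.07 + 6891.98 + 8223.38 + 31754.43 = 49456.26.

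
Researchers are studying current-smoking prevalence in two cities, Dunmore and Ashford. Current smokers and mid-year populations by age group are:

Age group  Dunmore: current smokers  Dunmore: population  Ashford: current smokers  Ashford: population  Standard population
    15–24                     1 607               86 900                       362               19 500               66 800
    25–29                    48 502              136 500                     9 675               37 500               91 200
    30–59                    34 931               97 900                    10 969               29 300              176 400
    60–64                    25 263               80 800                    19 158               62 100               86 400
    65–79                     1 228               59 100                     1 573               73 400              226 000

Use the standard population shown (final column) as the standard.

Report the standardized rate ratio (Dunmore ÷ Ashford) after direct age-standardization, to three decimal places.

Age-specific rates per 1 000 for Dunmore: 18.493, 355.326, 356.803, 312.661, 20.778.
For Ashford: 18.564, 258.000, 374.369, 308.502, 21.431.
Standard total = 646 800; weights = 0.1033, 0.1410, 0.2727, 0.1336, 0.3494.
Dunmore: 0.1033×18.493 + 0.1410×355.326 + 0.2727×356.803 + 0.1336×312.661 + 0.3494×20.778 = 198.3470 per 1 000.
Ashford: 0.1033×18.564 + 0.1410×258.000 + 0.2727×374.369 + 0.1336×308.502 + 0.3494×21.431 = 189.0943 per 1 000.
Ratio = 198.3470 ÷ 189.0943 = 1.04893.

1.049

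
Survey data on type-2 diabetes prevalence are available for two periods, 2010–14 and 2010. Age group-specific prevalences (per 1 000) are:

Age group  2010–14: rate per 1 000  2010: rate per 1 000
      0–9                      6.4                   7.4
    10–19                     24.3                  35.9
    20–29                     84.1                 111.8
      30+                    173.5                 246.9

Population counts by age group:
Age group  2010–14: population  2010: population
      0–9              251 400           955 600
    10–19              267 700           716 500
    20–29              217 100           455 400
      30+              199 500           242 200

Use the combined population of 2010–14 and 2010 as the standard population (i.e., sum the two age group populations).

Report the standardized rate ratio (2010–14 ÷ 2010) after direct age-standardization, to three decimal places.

0.721

Combined standard total = 3 305 400; weights = 0.3652, 0.2978, 0.2035, 0.1336.
2010–14: 0.3652×6.4 + 0.2978×24.3 + 0.2035×84.1 + 0.1336×173.5 = 49.8678 per 1 000.
2010: 0.3652×7.4 + 0.2978×35.9 + 0.2035×111.8 + 0.1336×246.9 = 69.1311 per 1 000.
Ratio = 49.8678 ÷ 69.1311 = 0.72135.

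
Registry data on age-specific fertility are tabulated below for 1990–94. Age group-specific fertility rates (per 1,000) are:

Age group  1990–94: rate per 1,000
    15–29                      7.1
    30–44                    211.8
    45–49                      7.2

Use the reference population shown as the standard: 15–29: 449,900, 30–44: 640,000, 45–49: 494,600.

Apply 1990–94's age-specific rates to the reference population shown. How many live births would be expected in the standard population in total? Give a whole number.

142307

Expected live births = Σ (standard pop × age-specific rate ÷ 1,000)
= 449,900×7.1/1,000 + 640,000×211.8/1,000 + 494,600×7.2/1,000
= 3194.29 + 135552.00 + 3561.12 = 142307.41.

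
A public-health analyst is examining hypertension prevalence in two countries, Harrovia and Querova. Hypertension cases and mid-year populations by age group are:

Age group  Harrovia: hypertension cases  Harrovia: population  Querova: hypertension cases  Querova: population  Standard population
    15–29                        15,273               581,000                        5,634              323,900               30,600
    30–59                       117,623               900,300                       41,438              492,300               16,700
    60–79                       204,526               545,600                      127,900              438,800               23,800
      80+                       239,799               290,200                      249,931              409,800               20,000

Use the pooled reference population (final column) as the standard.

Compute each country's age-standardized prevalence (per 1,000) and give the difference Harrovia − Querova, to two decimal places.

Age-specific rates per 1,000 for Harrovia: 26.287, 130.649, 374.864, 826.323.
For Querova: 17.394, 84.172, 291.477, 609.885.
Standard total = 91,100; weights = 0.3359, 0.1833, 0.2613, 0.2195.
Harrovia: 0.3359×26.287 + 0.1833×130.649 + 0.2613×374.864 + 0.2195×826.323 = 312.1237 per 1,000.
Querova: 0.3359×17.394 + 0.1833×84.172 + 0.2613×291.477 + 0.2195×609.885 = 231.3150 per 1,000.
Difference = 312.1237 − 231.3150 = 80.8087.

80.81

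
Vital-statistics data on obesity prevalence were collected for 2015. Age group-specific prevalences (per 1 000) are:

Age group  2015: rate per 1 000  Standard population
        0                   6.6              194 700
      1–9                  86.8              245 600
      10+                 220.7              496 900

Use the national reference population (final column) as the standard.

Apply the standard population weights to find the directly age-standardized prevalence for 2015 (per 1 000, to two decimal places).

Standard total = 937 200; weights = 0.2077, 0.2621, 0.5302.
Standardized rate: 0.2077×6.6 + 0.2621×86.8 + 0.5302×220.7 = 141.1320 per 1 000.

141.13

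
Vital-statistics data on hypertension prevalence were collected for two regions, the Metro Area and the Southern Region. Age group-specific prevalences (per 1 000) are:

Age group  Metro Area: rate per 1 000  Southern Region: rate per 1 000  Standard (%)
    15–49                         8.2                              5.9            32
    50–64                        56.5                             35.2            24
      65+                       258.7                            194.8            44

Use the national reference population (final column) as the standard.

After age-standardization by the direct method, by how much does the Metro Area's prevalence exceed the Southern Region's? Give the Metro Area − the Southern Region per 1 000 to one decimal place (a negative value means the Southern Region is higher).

Standard weights: 0.32, 0.24, 0.44.
The Metro Area: 0.3200×8.2 + 0.2400×56.5 + 0.4400×258.7 = 130.0120 per 1 000.
The Southern Region: 0.3200×5.9 + 0.2400×35.2 + 0.4400×194.8 = 96.0480 per 1 000.
Difference = 130.0120 − 96.0480 = 33.9640.

34.0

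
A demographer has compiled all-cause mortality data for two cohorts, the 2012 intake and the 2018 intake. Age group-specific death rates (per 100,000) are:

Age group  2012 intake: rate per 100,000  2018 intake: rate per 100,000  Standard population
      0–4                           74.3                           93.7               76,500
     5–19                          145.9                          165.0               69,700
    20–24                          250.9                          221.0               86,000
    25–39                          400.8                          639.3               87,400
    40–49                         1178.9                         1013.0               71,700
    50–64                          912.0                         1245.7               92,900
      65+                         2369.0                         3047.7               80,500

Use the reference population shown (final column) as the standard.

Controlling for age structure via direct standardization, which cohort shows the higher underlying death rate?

Standard total = 564,700; weights = 0.1355, 0.1234, 0.1523, 0.1548, 0.1270, 0.1645, 0.1426.
The 2012 intake: 0.1355×74.3 + 0.1234×145.9 + 0.1523×250.9 + 0.1548×400.8 + 0.1270×1178.9 + 0.1645×912.0 + 0.1426×2369.0 = 765.7463 per 100,000.
The 2018 intake: 0.1355×93.7 + 0.1234×165.0 + 0.1523×221.0 + 0.1548×639.3 + 0.1270×1013.0 + 0.1645×1245.7 + 0.1426×3047.7 = 933.6760 per 100,000.

2018 intake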